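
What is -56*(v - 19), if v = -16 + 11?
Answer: 1344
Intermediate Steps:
v = -5
-56*(v - 19) = -56*(-5 - 19) = -56*(-24) = 1344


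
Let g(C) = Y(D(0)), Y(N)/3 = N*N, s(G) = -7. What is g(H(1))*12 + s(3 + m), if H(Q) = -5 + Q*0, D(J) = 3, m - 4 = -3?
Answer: 317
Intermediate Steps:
m = 1 (m = 4 - 3 = 1)
H(Q) = -5 (H(Q) = -5 + 0 = -5)
Y(N) = 3*N² (Y(N) = 3*(N*N) = 3*N²)
g(C) = 27 (g(C) = 3*3² = 3*9 = 27)
g(H(1))*12 + s(3 + m) = 27*12 - 7 = 324 - 7 = 317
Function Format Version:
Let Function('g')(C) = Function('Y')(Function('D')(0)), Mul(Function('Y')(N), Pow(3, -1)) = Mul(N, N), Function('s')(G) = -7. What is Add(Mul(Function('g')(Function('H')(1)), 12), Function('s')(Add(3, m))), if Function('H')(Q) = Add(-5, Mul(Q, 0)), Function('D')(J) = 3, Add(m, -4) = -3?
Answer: 317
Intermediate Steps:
m = 1 (m = Add(4, -3) = 1)
Function('H')(Q) = -5 (Function('H')(Q) = Add(-5, 0) = -5)
Function('Y')(N) = Mul(3, Pow(N, 2)) (Function('Y')(N) = Mul(3, Mul(N, N)) = Mul(3, Pow(N, 2)))
Function('g')(C) = 27 (Function('g')(C) = Mul(3, Pow(3, 2)) = Mul(3, 9) = 27)
Add(Mul(Function('g')(Function('H')(1)), 12), Function('s')(Add(3, m))) = Add(Mul(27, 12), -7) = Add(324, -7) = 317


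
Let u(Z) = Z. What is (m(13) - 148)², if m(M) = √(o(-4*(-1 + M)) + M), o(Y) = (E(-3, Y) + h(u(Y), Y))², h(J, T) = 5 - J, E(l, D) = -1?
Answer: (148 - √2717)² ≈ 9192.0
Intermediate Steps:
o(Y) = (4 - Y)² (o(Y) = (-1 + (5 - Y))² = (4 - Y)²)
m(M) = √(M + 16*M²) (m(M) = √((-4 - 4*(-1 + M))² + M) = √((-4 + (4 - 4*M))² + M) = √((-4*M)² + M) = √(16*M² + M) = √(M + 16*M²))
(m(13) - 148)² = (√(13*(1 + 16*13)) - 148)² = (√(13*(1 + 208)) - 148)² = (√(13*209) - 148)² = (√2717 - 148)² = (-148 + √2717)²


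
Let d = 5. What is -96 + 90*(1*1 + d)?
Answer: 444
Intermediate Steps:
-96 + 90*(1*1 + d) = -96 + 90*(1*1 + 5) = -96 + 90*(1 + 5) = -96 + 90*6 = -96 + 540 = 444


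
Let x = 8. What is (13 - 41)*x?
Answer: -224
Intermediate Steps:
(13 - 41)*x = (13 - 41)*8 = -28*8 = -224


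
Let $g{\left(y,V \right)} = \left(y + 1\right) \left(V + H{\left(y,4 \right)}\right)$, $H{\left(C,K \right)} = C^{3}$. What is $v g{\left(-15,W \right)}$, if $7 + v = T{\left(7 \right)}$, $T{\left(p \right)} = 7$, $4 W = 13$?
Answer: $0$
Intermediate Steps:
$W = \frac{13}{4}$ ($W = \frac{1}{4} \cdot 13 = \frac{13}{4} \approx 3.25$)
$v = 0$ ($v = -7 + 7 = 0$)
$g{\left(y,V \right)} = \left(1 + y\right) \left(V + y^{3}\right)$ ($g{\left(y,V \right)} = \left(y + 1\right) \left(V + y^{3}\right) = \left(1 + y\right) \left(V + y^{3}\right)$)
$v g{\left(-15,W \right)} = 0 \left(\frac{13}{4} + \left(-15\right)^{3} + \left(-15\right)^{4} + \frac{13}{4} \left(-15\right)\right) = 0 \left(\frac{13}{4} - 3375 + 50625 - \frac{195}{4}\right) = 0 \cdot \frac{94409}{2} = 0$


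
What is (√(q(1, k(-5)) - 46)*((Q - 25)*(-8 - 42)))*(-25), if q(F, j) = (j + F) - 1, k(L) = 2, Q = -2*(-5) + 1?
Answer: -35000*I*√11 ≈ -1.1608e+5*I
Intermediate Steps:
Q = 11 (Q = 10 + 1 = 11)
q(F, j) = -1 + F + j (q(F, j) = (F + j) - 1 = -1 + F + j)
(√(q(1, k(-5)) - 46)*((Q - 25)*(-8 - 42)))*(-25) = (√((-1 + 1 + 2) - 46)*((11 - 25)*(-8 - 42)))*(-25) = (√(2 - 46)*(-14*(-50)))*(-25) = (√(-44)*700)*(-25) = ((2*I*√11)*700)*(-25) = (1400*I*√11)*(-25) = -35000*I*√11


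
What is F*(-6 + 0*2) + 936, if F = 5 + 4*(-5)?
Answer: 1026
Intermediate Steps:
F = -15 (F = 5 - 20 = -15)
F*(-6 + 0*2) + 936 = -15*(-6 + 0*2) + 936 = -15*(-6 + 0) + 936 = -15*(-6) + 936 = 90 + 936 = 1026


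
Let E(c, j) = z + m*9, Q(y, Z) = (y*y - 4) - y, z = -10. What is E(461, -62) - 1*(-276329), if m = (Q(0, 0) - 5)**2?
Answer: 277048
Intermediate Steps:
Q(y, Z) = -4 + y**2 - y (Q(y, Z) = (y**2 - 4) - y = (-4 + y**2) - y = -4 + y**2 - y)
m = 81 (m = ((-4 + 0**2 - 1*0) - 5)**2 = ((-4 + 0 + 0) - 5)**2 = (-4 - 5)**2 = (-9)**2 = 81)
E(c, j) = 719 (E(c, j) = -10 + 81*9 = -10 + 729 = 719)
E(461, -62) - 1*(-276329) = 719 - 1*(-276329) = 719 + 276329 = 277048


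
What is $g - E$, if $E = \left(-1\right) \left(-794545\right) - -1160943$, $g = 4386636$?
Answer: $2431148$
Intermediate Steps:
$E = 1955488$ ($E = 794545 + 1160943 = 1955488$)
$g - E = 4386636 - 1955488 = 2431148$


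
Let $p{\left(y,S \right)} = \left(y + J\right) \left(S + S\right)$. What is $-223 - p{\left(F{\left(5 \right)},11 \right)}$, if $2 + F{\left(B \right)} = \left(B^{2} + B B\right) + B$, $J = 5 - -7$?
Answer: $-1653$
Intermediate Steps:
$J = 12$ ($J = 5 + 7 = 12$)
$F{\left(B \right)} = -2 + B + 2 B^{2}$ ($F{\left(B \right)} = -2 + \left(\left(B^{2} + B B\right) + B\right) = -2 + \left(\left(B^{2} + B^{2}\right) + B\right) = -2 + \left(2 B^{2} + B\right) = -2 + \left(B + 2 B^{2}\right) = -2 + B + 2 B^{2}$)
$p{\left(y,S \right)} = 2 S \left(12 + y\right)$ ($p{\left(y,S \right)} = \left(y + 12\right) \left(S + S\right) = \left(12 + y\right) 2 S = 2 S \left(12 + y\right)$)
$-223 - p{\left(F{\left(5 \right)},11 \right)} = -223 - 2 \cdot 11 \left(12 + \left(-2 + 5 + 2 \cdot 5^{2}\right)\right) = -223 - 2 \cdot 11 \left(12 + \left(-2 + 5 + 2 \cdot 25\right)\right) = -223 - 2 \cdot 11 \left(12 + \left(-2 + 5 + 50\right)\right) = -223 - 2 \cdot 11 \left(12 + 53\right) = -223 - 2 \cdot 11 \cdot 65 = -223 - 1430 = -1653$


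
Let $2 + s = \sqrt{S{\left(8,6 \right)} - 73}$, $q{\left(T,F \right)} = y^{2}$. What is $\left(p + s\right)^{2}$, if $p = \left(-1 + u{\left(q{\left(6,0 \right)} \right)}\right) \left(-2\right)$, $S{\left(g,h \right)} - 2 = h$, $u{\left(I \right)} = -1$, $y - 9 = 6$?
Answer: $\left(2 + i \sqrt{65}\right)^{2} \approx -61.0 + 32.249 i$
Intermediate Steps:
$y = 15$ ($y = 9 + 6 = 15$)
$q{\left(T,F \right)} = 225$ ($q{\left(T,F \right)} = 15^{2} = 225$)
$S{\left(g,h \right)} = 2 + h$
$s = -2 + i \sqrt{65}$ ($s = -2 + \sqrt{\left(2 + 6\right) - 73} = -2 + \sqrt{8 - 73} = -2 + \sqrt{-65} = -2 + i \sqrt{65} \approx -2.0 + 8.0623 i$)
$p = 4$ ($p = \left(-1 - 1\right) \left(-2\right) = \left(-2\right) \left(-2\right) = 4$)
$\left(p + s\right)^{2} = \left(4 - \left(2 - i \sqrt{65}\right)\right)^{2} = \left(2 + i \sqrt{65}\right)^{2}$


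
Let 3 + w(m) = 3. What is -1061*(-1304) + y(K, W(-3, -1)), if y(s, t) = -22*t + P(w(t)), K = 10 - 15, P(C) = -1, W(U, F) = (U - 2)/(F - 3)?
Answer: 2767031/2 ≈ 1.3835e+6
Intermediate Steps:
w(m) = 0 (w(m) = -3 + 3 = 0)
W(U, F) = (-2 + U)/(-3 + F)
K = -5
y(s, t) = -1 - 22*t (y(s, t) = -22*t - 1 = -1 - 22*t)
-1061*(-1304) + y(K, W(-3, -1)) = -1061*(-1304) + (-1 - 22*(-2 - 3)/(-3 - 1)) = 1383544 + (-1 - 22*(-5)/(-4)) = 1383544 + (-1 - (-11)*(-5)/2) = 1383544 + (-1 - 22*5/4) = 1383544 + (-1 - 55/2) = 1383544 - 57/2 = 2767031/2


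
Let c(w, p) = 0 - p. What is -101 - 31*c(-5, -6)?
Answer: -287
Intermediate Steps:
c(w, p) = -p
-101 - 31*c(-5, -6) = -101 - (-31)*(-6) = -101 - 31*6 = -101 - 186 = -287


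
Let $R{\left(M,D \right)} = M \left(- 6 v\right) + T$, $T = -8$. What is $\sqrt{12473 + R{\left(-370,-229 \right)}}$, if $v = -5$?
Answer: $\sqrt{1365} \approx 36.946$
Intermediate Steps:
$R{\left(M,D \right)} = -8 + 30 M$ ($R{\left(M,D \right)} = M \left(\left(-6\right) \left(-5\right)\right) - 8 = M 30 - 8 = 30 M - 8 = -8 + 30 M$)
$\sqrt{12473 + R{\left(-370,-229 \right)}} = \sqrt{12473 + \left(-8 + 30 \left(-370\right)\right)} = \sqrt{12473 - 11108} = \sqrt{1365}$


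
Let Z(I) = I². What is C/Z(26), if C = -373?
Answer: -373/676 ≈ -0.55177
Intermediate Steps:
C/Z(26) = -373/(26²) = -373/676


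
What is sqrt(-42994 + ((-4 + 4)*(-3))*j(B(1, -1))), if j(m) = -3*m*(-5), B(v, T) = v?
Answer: I*sqrt(42994) ≈ 207.35*I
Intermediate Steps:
j(m) = 15*m
sqrt(-42994 + ((-4 + 4)*(-3))*j(B(1, -1))) = sqrt(-42994 + ((-4 + 4)*(-3))*(15*1)) = sqrt(-42994 + (0*(-3))*15) = sqrt(-42994 + 0*15) = sqrt(-42994 + 0) = sqrt(-42994) = I*sqrt(42994)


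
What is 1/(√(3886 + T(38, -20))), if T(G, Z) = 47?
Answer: √437/1311 ≈ 0.015945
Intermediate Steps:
1/(√(3886 + T(38, -20))) = 1/(√(3886 + 47)) = 1/(√3933) = 1/(3*√437) = √437/1311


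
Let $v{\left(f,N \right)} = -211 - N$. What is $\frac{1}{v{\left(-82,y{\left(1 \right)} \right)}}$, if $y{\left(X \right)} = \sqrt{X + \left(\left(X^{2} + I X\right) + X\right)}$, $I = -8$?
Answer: $\frac{i}{\sqrt{5} - 211 i} \approx -0.0047388 + 5.0219 \cdot 10^{-5} i$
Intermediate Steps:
$y{\left(X \right)} = \sqrt{X^{2} - 6 X}$ ($y{\left(X \right)} = \sqrt{X + \left(\left(X^{2} - 8 X\right) + X\right)} = \sqrt{X + \left(X^{2} - 7 X\right)} = \sqrt{X^{2} - 6 X}$)
$\frac{1}{v{\left(-82,y{\left(1 \right)} \right)}} = \frac{1}{-211 - \sqrt{1 \left(-6 + 1\right)}} = \frac{1}{-211 - \sqrt{1 \left(-5\right)}} = \frac{1}{-211 - \sqrt{-5}} = \frac{1}{-211 - i \sqrt{5}}$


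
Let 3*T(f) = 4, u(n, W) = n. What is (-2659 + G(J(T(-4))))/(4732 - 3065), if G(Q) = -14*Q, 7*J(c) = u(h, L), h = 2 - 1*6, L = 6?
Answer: -2651/1667 ≈ -1.5903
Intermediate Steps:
h = -4 (h = 2 - 6 = -4)
T(f) = 4/3 (T(f) = (⅓)*4 = 4/3)
J(c) = -4/7 (J(c) = (⅐)*(-4) = -4/7)
(-2659 + G(J(T(-4))))/(4732 - 3065) = (-2659 - 14*(-4/7))/(4732 - 3065) = (-2659 + 8)/1667 = -2651*1/1667 = -2651/1667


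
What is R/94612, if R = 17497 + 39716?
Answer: 57213/94612 ≈ 0.60471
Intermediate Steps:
R = 57213
R/94612 = 57213/94612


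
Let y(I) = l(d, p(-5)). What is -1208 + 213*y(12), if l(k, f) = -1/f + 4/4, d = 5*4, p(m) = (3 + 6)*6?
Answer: -17981/18 ≈ -998.94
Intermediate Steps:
p(m) = 54 (p(m) = 9*6 = 54)
d = 20
l(k, f) = 1 - 1/f (l(k, f) = -1/f + 4*(1/4) = -1/f + 1 = 1 - 1/f)
y(I) = 53/54 (y(I) = (-1 + 54)/54 = (1/54)*53 = 53/54)
-1208 + 213*y(12) = -1208 + 213*(53/54) = -1208 + 3763/18 = -17981/18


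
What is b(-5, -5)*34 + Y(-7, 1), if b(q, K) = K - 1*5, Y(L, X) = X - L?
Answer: -332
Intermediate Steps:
b(q, K) = -5 + K (b(q, K) = K - 5 = -5 + K)
b(-5, -5)*34 + Y(-7, 1) = (-5 - 5)*34 + (1 - 1*(-7)) = -10*34 + (1 + 7) = -340 + 8 = -332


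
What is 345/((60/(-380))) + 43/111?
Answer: -242492/111 ≈ -2184.6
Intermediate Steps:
345/((60/(-380))) + 43/111 = 345/((60*(-1/380))) + 43*(1/111) = 345/(-3/19) + 43/111 = 345*(-19/3) + 43/111 = -2185 + 43/111 = -242492/111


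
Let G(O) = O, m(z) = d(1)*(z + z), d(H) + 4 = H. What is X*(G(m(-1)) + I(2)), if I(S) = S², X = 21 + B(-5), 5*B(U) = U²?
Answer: 260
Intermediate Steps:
B(U) = U²/5
X = 26 (X = 21 + (⅕)*(-5)² = 21 + (⅕)*25 = 21 + 5 = 26)
d(H) = -4 + H
m(z) = -6*z (m(z) = (-4 + 1)*(z + z) = -6*z)
X*(G(m(-1)) + I(2)) = 26*(-6*(-1) + 2²) = 26*(6 + 4) = 26*10 = 260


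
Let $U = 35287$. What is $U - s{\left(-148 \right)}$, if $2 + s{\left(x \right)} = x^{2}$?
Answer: $13385$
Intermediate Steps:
$s{\left(x \right)} = -2 + x^{2}$
$U - s{\left(-148 \right)} = 35287 - \left(-2 + \left(-148\right)^{2}\right) = 35287 - \left(-2 + 21904\right) = 35287 - 21902 = 13385$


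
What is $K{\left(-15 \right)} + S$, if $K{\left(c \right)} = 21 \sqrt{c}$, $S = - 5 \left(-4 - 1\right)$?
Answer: $25 + 21 i \sqrt{15} \approx 25.0 + 81.333 i$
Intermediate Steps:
$S = 25$ ($S = \left(-5\right) \left(-5\right) = 25$)
$K{\left(-15 \right)} + S = 21 \sqrt{-15} + 25 = 21 i \sqrt{15} + 25 = 25 + 21 i \sqrt{15}$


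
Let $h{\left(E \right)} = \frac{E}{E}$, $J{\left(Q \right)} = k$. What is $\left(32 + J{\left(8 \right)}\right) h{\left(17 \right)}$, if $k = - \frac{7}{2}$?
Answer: $\frac{57}{2} \approx 28.5$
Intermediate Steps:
$k = - \frac{7}{2}$ ($k = \left(-7\right) \frac{1}{2} = - \frac{7}{2} \approx -3.5$)
$J{\left(Q \right)} = - \frac{7}{2}$
$h{\left(E \right)} = 1$
$\left(32 + J{\left(8 \right)}\right) h{\left(17 \right)} = \left(32 - \frac{7}{2}\right) 1 = \frac{57}{2} \cdot 1 = \frac{57}{2}$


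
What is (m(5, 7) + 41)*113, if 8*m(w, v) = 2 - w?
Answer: 36725/8 ≈ 4590.6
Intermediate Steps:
m(w, v) = ¼ - w/8 (m(w, v) = (2 - w)/8 = ¼ - w/8)
(m(5, 7) + 41)*113 = ((¼ - ⅛*5) + 41)*113 = ((¼ - 5/8) + 41)*113 = (-3/8 + 41)*113 = (325/8)*113 = 36725/8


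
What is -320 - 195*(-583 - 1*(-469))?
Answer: 21910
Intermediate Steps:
-320 - 195*(-583 - 1*(-469)) = -320 - 195*(-583 + 469) = -320 - 195*(-114) = -320 + 22230 = 21910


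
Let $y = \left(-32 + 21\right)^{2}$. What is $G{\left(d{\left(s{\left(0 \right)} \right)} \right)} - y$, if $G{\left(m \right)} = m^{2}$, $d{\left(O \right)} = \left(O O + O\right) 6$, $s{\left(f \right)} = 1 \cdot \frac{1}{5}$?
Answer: $- \frac{74329}{625} \approx -118.93$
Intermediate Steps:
$s{\left(f \right)} = \frac{1}{5}$ ($s{\left(f \right)} = 1 \cdot \frac{1}{5} = \frac{1}{5}$)
$d{\left(O \right)} = 6 O + 6 O^{2}$ ($d{\left(O \right)} = \left(O^{2} + O\right) 6 = \left(O + O^{2}\right) 6 = 6 O + 6 O^{2}$)
$y = 121$ ($y = \left(-11\right)^{2} = 121$)
$G{\left(d{\left(s{\left(0 \right)} \right)} \right)} - y = \left(6 \cdot \frac{1}{5} \left(1 + \frac{1}{5}\right)\right)^{2} - 121 = \left(6 \cdot \frac{1}{5} \cdot \frac{6}{5}\right)^{2} - 121 = \left(\frac{36}{25}\right)^{2} - 121 = \frac{1296}{625} - 121 = - \frac{74329}{625}$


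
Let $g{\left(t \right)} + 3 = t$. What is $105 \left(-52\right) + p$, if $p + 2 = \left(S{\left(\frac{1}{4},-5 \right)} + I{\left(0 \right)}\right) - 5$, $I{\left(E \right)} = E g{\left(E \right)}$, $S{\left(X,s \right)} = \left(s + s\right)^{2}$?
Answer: $-5367$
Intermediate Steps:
$S{\left(X,s \right)} = 4 s^{2}$ ($S{\left(X,s \right)} = \left(2 s\right)^{2} = 4 s^{2}$)
$g{\left(t \right)} = -3 + t$
$I{\left(E \right)} = E \left(-3 + E\right)$
$p = 93$ ($p = -2 + \left(\left(4 \left(-5\right)^{2} + 0 \left(-3 + 0\right)\right) - 5\right) = -2 + \left(\left(4 \cdot 25 + 0 \left(-3\right)\right) - 5\right) = -2 + \left(\left(100 + 0\right) - 5\right) = -2 + \left(100 - 5\right) = -2 + 95 = 93$)
$105 \left(-52\right) + p = 105 \left(-52\right) + 93 = -5460 + 93 = -5367$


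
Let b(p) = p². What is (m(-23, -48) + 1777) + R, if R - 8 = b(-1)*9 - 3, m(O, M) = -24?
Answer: 1767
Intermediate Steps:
R = 14 (R = 8 + ((-1)²*9 - 3) = 8 + (1*9 - 3) = 8 + (9 - 3) = 8 + 6 = 14)
(m(-23, -48) + 1777) + R = (-24 + 1777) + 14 = 1753 + 14 = 1767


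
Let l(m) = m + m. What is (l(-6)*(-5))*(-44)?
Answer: -2640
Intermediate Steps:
l(m) = 2*m
(l(-6)*(-5))*(-44) = ((2*(-6))*(-5))*(-44) = -12*(-5)*(-44) = 60*(-44) = -2640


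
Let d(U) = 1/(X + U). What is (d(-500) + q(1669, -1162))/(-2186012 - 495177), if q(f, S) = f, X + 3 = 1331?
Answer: -197419/317146356 ≈ -0.00062249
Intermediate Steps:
X = 1328 (X = -3 + 1331 = 1328)
d(U) = 1/(1328 + U)
(d(-500) + q(1669, -1162))/(-2186012 - 495177) = (1/(1328 - 500) + 1669)/(-2186012 - 495177) = (1/828 + 1669)/(-2681189) = (1/828 + 1669)*(-1/2681189) = (1381933/828)*(-1/2681189) = -197419/317146356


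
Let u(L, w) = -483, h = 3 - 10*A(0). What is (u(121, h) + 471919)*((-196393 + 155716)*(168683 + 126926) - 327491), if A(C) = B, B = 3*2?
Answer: -5668930582509824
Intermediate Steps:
B = 6
A(C) = 6
h = -57 (h = 3 - 10*6 = 3 - 60 = -57)
(u(121, h) + 471919)*((-196393 + 155716)*(168683 + 126926) - 327491) = (-483 + 471919)*((-196393 + 155716)*(168683 + 126926) - 327491) = 471436*(-40677*295609 - 327491) = 471436*(-12024487293 - 327491) = 471436*(-12024814784) = -5668930582509824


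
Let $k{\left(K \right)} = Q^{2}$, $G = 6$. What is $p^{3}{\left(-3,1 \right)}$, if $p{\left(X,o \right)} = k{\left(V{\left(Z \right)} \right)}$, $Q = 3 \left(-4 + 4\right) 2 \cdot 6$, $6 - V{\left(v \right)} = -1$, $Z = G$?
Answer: $0$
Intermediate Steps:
$Z = 6$
$V{\left(v \right)} = 7$ ($V{\left(v \right)} = 6 - -1 = 6 + 1 = 7$)
$Q = 0$ ($Q = 3 \cdot 0 \cdot 2 \cdot 6 = 0 \cdot 2 \cdot 6 = 0 \cdot 6 = 0$)
$k{\left(K \right)} = 0$ ($k{\left(K \right)} = 0^{2} = 0$)
$p{\left(X,o \right)} = 0$
$p^{3}{\left(-3,1 \right)} = 0^{3} = 0$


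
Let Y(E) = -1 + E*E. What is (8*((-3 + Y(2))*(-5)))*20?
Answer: 0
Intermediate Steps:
Y(E) = -1 + E²
(8*((-3 + Y(2))*(-5)))*20 = (8*((-3 + (-1 + 2²))*(-5)))*20 = (8*((-3 + (-1 + 4))*(-5)))*20 = (8*((-3 + 3)*(-5)))*20 = (8*(0*(-5)))*20 = (8*0)*20 = 0*20 = 0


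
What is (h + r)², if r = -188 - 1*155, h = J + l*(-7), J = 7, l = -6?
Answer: 86436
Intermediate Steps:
h = 49 (h = 7 - 6*(-7) = 7 + 42 = 49)
r = -343 (r = -188 - 155 = -343)
(h + r)² = (49 - 343)² = (-294)² = 86436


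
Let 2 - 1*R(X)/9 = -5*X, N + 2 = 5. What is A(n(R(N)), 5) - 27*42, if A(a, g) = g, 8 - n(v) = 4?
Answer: -1129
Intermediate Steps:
N = 3 (N = -2 + 5 = 3)
R(X) = 18 + 45*X (R(X) = 18 - (-45)*X = 18 + 45*X)
n(v) = 4 (n(v) = 8 - 1*4 = 8 - 4 = 4)
A(n(R(N)), 5) - 27*42 = 5 - 27*42 = 5 - 1134 = -1129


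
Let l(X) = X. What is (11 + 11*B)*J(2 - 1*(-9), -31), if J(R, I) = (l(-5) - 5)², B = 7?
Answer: 8800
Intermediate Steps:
J(R, I) = 100 (J(R, I) = (-5 - 5)² = (-10)² = 100)
(11 + 11*B)*J(2 - 1*(-9), -31) = (11 + 11*7)*100 = (11 + 77)*100 = 88*100 = 8800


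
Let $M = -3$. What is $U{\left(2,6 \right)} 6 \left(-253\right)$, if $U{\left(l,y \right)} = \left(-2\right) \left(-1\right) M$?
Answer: $9108$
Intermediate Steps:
$U{\left(l,y \right)} = -6$ ($U{\left(l,y \right)} = \left(-2\right) \left(-1\right) \left(-3\right) = 2 \left(-3\right) = -6$)
$U{\left(2,6 \right)} 6 \left(-253\right) = \left(-6\right) 6 \left(-253\right) = \left(-36\right) \left(-253\right) = 9108$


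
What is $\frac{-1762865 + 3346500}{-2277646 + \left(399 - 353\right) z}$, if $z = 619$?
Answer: $- \frac{1583635}{2249172} \approx -0.7041$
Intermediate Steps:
$\frac{-1762865 + 3346500}{-2277646 + \left(399 - 353\right) z} = \frac{-1762865 + 3346500}{-2277646 + \left(399 - 353\right) 619} = \frac{1583635}{-2277646 + 46 \cdot 619} = \frac{1583635}{-2277646 + 28474} = \frac{1583635}{-2249172} = 1583635 \left(- \frac{1}{2249172}\right) = - \frac{1583635}{2249172}$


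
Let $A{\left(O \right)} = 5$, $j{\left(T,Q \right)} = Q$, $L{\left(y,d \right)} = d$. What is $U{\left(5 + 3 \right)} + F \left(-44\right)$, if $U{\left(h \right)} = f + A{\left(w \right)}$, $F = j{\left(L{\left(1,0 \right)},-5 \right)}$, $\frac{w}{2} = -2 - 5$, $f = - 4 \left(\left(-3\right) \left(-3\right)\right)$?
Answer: $189$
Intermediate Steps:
$f = -36$ ($f = \left(-4\right) 9 = -36$)
$w = -14$ ($w = 2 \left(-2 - 5\right) = 2 \left(-7\right) = -14$)
$F = -5$
$U{\left(h \right)} = -31$ ($U{\left(h \right)} = -36 + 5 = -31$)
$U{\left(5 + 3 \right)} + F \left(-44\right) = -31 - -220 = -31 + 220 = 189$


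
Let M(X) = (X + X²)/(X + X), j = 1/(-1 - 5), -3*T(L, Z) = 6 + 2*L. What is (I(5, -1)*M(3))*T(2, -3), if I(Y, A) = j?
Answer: 10/9 ≈ 1.1111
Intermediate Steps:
T(L, Z) = -2 - 2*L/3 (T(L, Z) = -(6 + 2*L)/3 = -2 - 2*L/3)
j = -⅙ (j = 1/(-6) = -⅙ ≈ -0.16667)
I(Y, A) = -⅙
M(X) = (X + X²)/(2*X) (M(X) = (X + X²)/((2*X)) = (X + X²)*(1/(2*X)) = (X + X²)/(2*X))
(I(5, -1)*M(3))*T(2, -3) = (-(½ + (½)*3)/6)*(-2 - ⅔*2) = (-(½ + 3/2)/6)*(-2 - 4/3) = -⅙*2*(-10/3) = -⅓*(-10/3) = 10/9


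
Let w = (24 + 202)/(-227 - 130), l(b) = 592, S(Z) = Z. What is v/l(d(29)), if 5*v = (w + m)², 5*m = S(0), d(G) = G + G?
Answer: 12769/94312260 ≈ 0.00013539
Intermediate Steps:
d(G) = 2*G
m = 0 (m = (⅕)*0 = 0)
w = -226/357 (w = 226/(-357) = 226*(-1/357) = -226/357 ≈ -0.63305)
v = 51076/637245 (v = (-226/357 + 0)²/5 = (-226/357)²/5 = (⅕)*(51076/127449) = 51076/637245 ≈ 0.080151)
v/l(d(29)) = (51076/637245)/592 = (51076/637245)*(1/592) = 12769/94312260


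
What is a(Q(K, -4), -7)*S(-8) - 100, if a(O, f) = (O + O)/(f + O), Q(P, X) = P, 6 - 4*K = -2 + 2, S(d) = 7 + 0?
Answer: -1142/11 ≈ -103.82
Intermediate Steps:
S(d) = 7
K = 3/2 (K = 3/2 - (-2 + 2)/4 = 3/2 - ¼*0 = 3/2 + 0 = 3/2 ≈ 1.5000)
a(O, f) = 2*O/(O + f) (a(O, f) = (2*O)/(O + f) = 2*O/(O + f))
a(Q(K, -4), -7)*S(-8) - 100 = (2*(3/2)/(3/2 - 7))*7 - 100 = (2*(3/2)/(-11/2))*7 - 100 = (2*(3/2)*(-2/11))*7 - 100 = -6/11*7 - 100 = -42/11 - 100 = -1142/11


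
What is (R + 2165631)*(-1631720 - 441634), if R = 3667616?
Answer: -12094386000438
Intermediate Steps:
(R + 2165631)*(-1631720 - 441634) = (3667616 + 2165631)*(-1631720 - 441634) = 5833247*(-2073354) = -12094386000438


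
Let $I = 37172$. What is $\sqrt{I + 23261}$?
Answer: $\sqrt{60433} \approx 245.83$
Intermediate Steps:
$\sqrt{I + 23261} = \sqrt{37172 + 23261} = \sqrt{60433}$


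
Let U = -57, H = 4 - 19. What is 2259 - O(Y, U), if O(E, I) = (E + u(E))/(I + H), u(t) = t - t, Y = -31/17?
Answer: 2764985/1224 ≈ 2259.0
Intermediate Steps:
Y = -31/17 (Y = -31*1/17 = -31/17 ≈ -1.8235)
u(t) = 0
H = -15
O(E, I) = E/(-15 + I) (O(E, I) = (E + 0)/(I - 15) = E/(-15 + I))
2259 - O(Y, U) = 2259 - (-31)/(17*(-15 - 57)) = 2259 - (-31)/(17*(-72)) = 2259 - (-31)*(-1)/(17*72) = 2259 - 1*31/1224 = 2259 - 31/1224 = 2764985/1224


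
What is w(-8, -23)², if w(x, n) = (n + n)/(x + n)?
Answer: 2116/961 ≈ 2.2019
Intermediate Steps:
w(x, n) = 2*n/(n + x) (w(x, n) = (2*n)/(n + x) = 2*n/(n + x))
w(-8, -23)² = (2*(-23)/(-23 - 8))² = (2*(-23)/(-31))² = (2*(-23)*(-1/31))² = (46/31)² = 2116/961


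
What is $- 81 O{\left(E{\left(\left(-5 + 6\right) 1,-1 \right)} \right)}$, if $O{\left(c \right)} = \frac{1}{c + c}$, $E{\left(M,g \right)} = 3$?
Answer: $- \frac{27}{2} \approx -13.5$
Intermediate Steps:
$O{\left(c \right)} = \frac{1}{2 c}$
$- 81 O{\left(E{\left(\left(-5 + 6\right) 1,-1 \right)} \right)} = - 81 \frac{1}{2 \cdot 3} = - 81 \cdot \frac{1}{2} \cdot \frac{1}{3} = \left(-81\right) \frac{1}{6} = - \frac{27}{2}$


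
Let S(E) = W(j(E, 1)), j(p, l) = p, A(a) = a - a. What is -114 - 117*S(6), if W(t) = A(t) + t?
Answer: -816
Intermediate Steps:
A(a) = 0
W(t) = t (W(t) = 0 + t = t)
S(E) = E
-114 - 117*S(6) = -114 - 117*6 = -114 - 702 = -816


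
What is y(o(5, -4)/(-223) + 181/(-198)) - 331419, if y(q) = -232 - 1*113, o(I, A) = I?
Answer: -331764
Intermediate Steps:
y(q) = -345 (y(q) = -232 - 113 = -345)
y(o(5, -4)/(-223) + 181/(-198)) - 331419 = -345 - 331419 = -331764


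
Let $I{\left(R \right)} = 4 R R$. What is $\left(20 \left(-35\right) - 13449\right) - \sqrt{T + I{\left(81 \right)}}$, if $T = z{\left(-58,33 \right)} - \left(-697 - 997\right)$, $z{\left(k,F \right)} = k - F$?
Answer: $-14149 - \sqrt{27847} \approx -14316.0$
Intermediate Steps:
$I{\left(R \right)} = 4 R^{2}$
$T = 1603$ ($T = \left(-58 - 33\right) - \left(-697 - 997\right) = -91 - -1694 = -91 + 1694 = 1603$)
$\left(20 \left(-35\right) - 13449\right) - \sqrt{T + I{\left(81 \right)}} = \left(20 \left(-35\right) - 13449\right) - \sqrt{1603 + 4 \cdot 81^{2}} = \left(-700 - 13449\right) - \sqrt{1603 + 4 \cdot 6561} = -14149 - \sqrt{1603 + 26244} = -14149 - \sqrt{27847}$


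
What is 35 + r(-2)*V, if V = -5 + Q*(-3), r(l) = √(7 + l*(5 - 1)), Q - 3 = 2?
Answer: 35 - 20*I ≈ 35.0 - 20.0*I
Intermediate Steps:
Q = 5 (Q = 3 + 2 = 5)
r(l) = √(7 + 4*l) (r(l) = √(7 + l*4) = √(7 + 4*l))
V = -20 (V = -5 + 5*(-3) = -5 - 15 = -20)
35 + r(-2)*V = 35 + √(7 + 4*(-2))*(-20) = 35 + √(7 - 8)*(-20) = 35 + √(-1)*(-20) = 35 + I*(-20) = 35 - 20*I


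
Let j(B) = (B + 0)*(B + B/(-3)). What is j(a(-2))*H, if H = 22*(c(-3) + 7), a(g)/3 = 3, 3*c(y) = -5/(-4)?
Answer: 8811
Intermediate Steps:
c(y) = 5/12 (c(y) = (-5/(-4))/3 = (-5*(-¼))/3 = (⅓)*(5/4) = 5/12)
a(g) = 9 (a(g) = 3*3 = 9)
j(B) = 2*B²/3 (j(B) = B*(B + B*(-⅓)) = B*(B - B/3) = B*(2*B/3) = 2*B²/3)
H = 979/6 (H = 22*(5/12 + 7) = 22*(89/12) = 979/6 ≈ 163.17)
j(a(-2))*H = ((⅔)*9²)*(979/6) = ((⅔)*81)*(979/6) = 54*(979/6) = 8811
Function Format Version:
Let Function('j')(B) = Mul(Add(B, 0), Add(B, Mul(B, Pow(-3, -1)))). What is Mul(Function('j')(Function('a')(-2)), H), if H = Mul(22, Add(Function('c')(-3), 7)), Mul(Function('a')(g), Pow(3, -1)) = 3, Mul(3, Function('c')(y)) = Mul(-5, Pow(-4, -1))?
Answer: 8811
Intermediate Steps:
Function('c')(y) = Rational(5, 12) (Function('c')(y) = Mul(Rational(1, 3), Mul(-5, Pow(-4, -1))) = Mul(Rational(1, 3), Mul(-5, Rational(-1, 4))) = Mul(Rational(1, 3), Rational(5, 4)) = Rational(5, 12))
Function('a')(g) = 9 (Function('a')(g) = Mul(3, 3) = 9)
Function('j')(B) = Mul(Rational(2, 3), Pow(B, 2)) (Function('j')(B) = Mul(B, Add(B, Mul(B, Rational(-1, 3)))) = Mul(B, Add(B, Mul(Rational(-1, 3), B))) = Mul(B, Mul(Rational(2, 3), B)) = Mul(Rational(2, 3), Pow(B, 2)))
H = Rational(979, 6) (H = Mul(22, Add(Rational(5, 12), 7)) = Mul(22, Rational(89, 12)) = Rational(979, 6) ≈ 163.17)
Mul(Function('j')(Function('a')(-2)), H) = Mul(Mul(Rational(2, 3), Pow(9, 2)), Rational(979, 6)) = Mul(Mul(Rational(2, 3), 81), Rational(979, 6)) = Mul(54, Rational(979, 6)) = 8811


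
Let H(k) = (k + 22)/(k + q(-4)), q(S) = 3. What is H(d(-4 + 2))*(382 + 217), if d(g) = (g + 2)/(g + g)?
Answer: 13178/3 ≈ 4392.7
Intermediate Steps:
d(g) = (2 + g)/(2*g) (d(g) = (2 + g)/((2*g)) = (2 + g)*(1/(2*g)) = (2 + g)/(2*g))
H(k) = (22 + k)/(3 + k) (H(k) = (k + 22)/(k + 3) = (22 + k)/(3 + k))
H(d(-4 + 2))*(382 + 217) = ((22 + (2 + (-4 + 2))/(2*(-4 + 2)))/(3 + (2 + (-4 + 2))/(2*(-4 + 2))))*(382 + 217) = ((22 + (½)*(2 - 2)/(-2))/(3 + (½)*(2 - 2)/(-2)))*599 = ((22 + (½)*(-½)*0)/(3 + (½)*(-½)*0))*599 = ((22 + 0)/(3 + 0))*599 = (22/3)*599 = 13178/3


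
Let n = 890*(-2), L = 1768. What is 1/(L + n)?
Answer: -1/12 ≈ -0.083333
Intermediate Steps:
n = -1780
1/(L + n) = 1/(1768 - 1780) = 1/(-12) = -1/12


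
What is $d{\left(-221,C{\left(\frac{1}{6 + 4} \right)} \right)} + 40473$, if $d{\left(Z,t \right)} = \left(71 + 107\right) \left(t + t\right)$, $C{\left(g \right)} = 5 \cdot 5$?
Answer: $49373$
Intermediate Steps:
$C{\left(g \right)} = 25$
$d{\left(Z,t \right)} = 356 t$ ($d{\left(Z,t \right)} = 178 \cdot 2 t = 356 t$)
$d{\left(-221,C{\left(\frac{1}{6 + 4} \right)} \right)} + 40473 = 356 \cdot 25 + 40473 = 8900 + 40473 = 49373$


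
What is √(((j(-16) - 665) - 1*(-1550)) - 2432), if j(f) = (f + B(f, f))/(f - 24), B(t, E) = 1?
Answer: I*√24746/4 ≈ 39.327*I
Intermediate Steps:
j(f) = (1 + f)/(-24 + f) (j(f) = (f + 1)/(f - 24) = (1 + f)/(-24 + f))
√(((j(-16) - 665) - 1*(-1550)) - 2432) = √((((1 - 16)/(-24 - 16) - 665) - 1*(-1550)) - 2432) = √(((-15/(-40) - 665) + 1550) - 2432) = √(((-1/40*(-15) - 665) + 1550) - 2432) = √(((3/8 - 665) + 1550) - 2432) = √((-5317/8 + 1550) - 2432) = √(7083/8 - 2432) = √(-12373/8) = I*√24746/4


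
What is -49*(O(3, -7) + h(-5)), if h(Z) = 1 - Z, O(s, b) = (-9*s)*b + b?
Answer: -9212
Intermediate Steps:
O(s, b) = b - 9*b*s (O(s, b) = -9*b*s + b = b - 9*b*s)
-49*(O(3, -7) + h(-5)) = -49*(-7*(1 - 9*3) + (1 - 1*(-5))) = -49*(-7*(1 - 27) + (1 + 5)) = -49*(-7*(-26) + 6) = -49*(182 + 6) = -49*188 = -9212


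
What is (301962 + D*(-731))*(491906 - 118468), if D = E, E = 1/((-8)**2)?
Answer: 3608314239803/32 ≈ 1.1276e+11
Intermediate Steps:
E = 1/64 ≈ 0.015625
D = 1/64 ≈ 0.015625
(301962 + D*(-731))*(491906 - 118468) = (301962 + (1/64)*(-731))*(491906 - 118468) = (301962 - 731/64)*373438 = (19324837/64)*373438 = 3608314239803/32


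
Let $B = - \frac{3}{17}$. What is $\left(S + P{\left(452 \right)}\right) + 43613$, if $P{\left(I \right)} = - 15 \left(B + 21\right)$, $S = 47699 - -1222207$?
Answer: $\frac{22324513}{17} \approx 1.3132 \cdot 10^{6}$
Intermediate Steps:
$B = - \frac{3}{17}$ ($B = \left(-3\right) \frac{1}{17} = - \frac{3}{17} \approx -0.17647$)
$S = 1269906$ ($S = 47699 + 1222207 = 1269906$)
$P{\left(I \right)} = - \frac{5310}{17}$ ($P{\left(I \right)} = - 15 \left(- \frac{3}{17} + 21\right) = \left(-15\right) \frac{354}{17} = - \frac{5310}{17}$)
$\left(S + P{\left(452 \right)}\right) + 43613 = \left(1269906 - \frac{5310}{17}\right) + 43613 = \frac{21583092}{17} + 43613 = \frac{22324513}{17}$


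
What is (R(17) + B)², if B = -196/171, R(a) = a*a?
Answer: 2422903729/29241 ≈ 82860.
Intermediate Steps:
R(a) = a²
B = -196/171 (B = -196*1/171 = -196/171 ≈ -1.1462)
(R(17) + B)² = (17² - 196/171)² = (289 - 196/171)² = (49223/171)² = 2422903729/29241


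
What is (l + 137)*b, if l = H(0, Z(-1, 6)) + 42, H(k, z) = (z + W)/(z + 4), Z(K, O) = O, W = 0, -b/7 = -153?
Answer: 961758/5 ≈ 1.9235e+5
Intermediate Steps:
b = 1071 (b = -7*(-153) = 1071)
H(k, z) = z/(4 + z) (H(k, z) = (z + 0)/(z + 4) = z/(4 + z))
l = 213/5 (l = 6/(4 + 6) + 42 = 6/10 + 42 = 6*(⅒) + 42 = ⅗ + 42 = 213/5 ≈ 42.600)
(l + 137)*b = (213/5 + 137)*1071 = (898/5)*1071 = 961758/5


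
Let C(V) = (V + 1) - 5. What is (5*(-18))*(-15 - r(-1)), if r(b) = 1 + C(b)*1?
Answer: 990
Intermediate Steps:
C(V) = -4 + V (C(V) = (1 + V) - 5 = -4 + V)
r(b) = -3 + b (r(b) = 1 + (-4 + b)*1 = 1 + (-4 + b) = -3 + b)
(5*(-18))*(-15 - r(-1)) = (5*(-18))*(-15 - (-3 - 1)) = -90*(-15 - 1*(-4)) = -90*(-15 + 4) = -90*(-11) = 990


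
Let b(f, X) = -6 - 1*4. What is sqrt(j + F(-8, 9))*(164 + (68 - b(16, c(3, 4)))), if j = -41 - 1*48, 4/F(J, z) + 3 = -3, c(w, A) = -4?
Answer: 242*I*sqrt(807)/3 ≈ 2291.6*I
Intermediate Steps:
b(f, X) = -10 (b(f, X) = -6 - 4 = -10)
F(J, z) = -2/3 (F(J, z) = 4/(-3 - 3) = 4/(-6) = 4*(-1/6) = -2/3)
j = -89 (j = -41 - 48 = -89)
sqrt(j + F(-8, 9))*(164 + (68 - b(16, c(3, 4)))) = sqrt(-89 - 2/3)*(164 + (68 - 1*(-10))) = sqrt(-269/3)*(164 + (68 + 10)) = (I*sqrt(807)/3)*(164 + 78) = (I*sqrt(807)/3)*242 = 242*I*sqrt(807)/3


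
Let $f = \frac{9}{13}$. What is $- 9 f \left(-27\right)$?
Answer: $\frac{2187}{13} \approx 168.23$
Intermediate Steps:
$f = \frac{9}{13}$ ($f = 9 \cdot \frac{1}{13} = \frac{9}{13} \approx 0.69231$)
$- 9 f \left(-27\right) = \left(-9\right) \frac{9}{13} \left(-27\right) = \left(- \frac{81}{13}\right) \left(-27\right) = \frac{2187}{13}$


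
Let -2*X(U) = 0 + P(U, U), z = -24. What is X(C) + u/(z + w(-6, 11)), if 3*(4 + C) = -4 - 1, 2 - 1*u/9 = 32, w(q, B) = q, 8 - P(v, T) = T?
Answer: 13/6 ≈ 2.1667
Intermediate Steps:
P(v, T) = 8 - T
u = -270 (u = 18 - 9*32 = 18 - 288 = -270)
C = -17/3 (C = -4 + (-4 - 1)/3 = -4 + (⅓)*(-5) = -4 - 5/3 = -17/3 ≈ -5.6667)
X(U) = -4 + U/2 (X(U) = -(0 + (8 - U))/2 = -(8 - U)/2 = -4 + U/2)
X(C) + u/(z + w(-6, 11)) = (-4 + (½)*(-17/3)) - 270/(-24 - 6) = (-4 - 17/6) - 270/(-30) = -41/6 - 1/30*(-270) = -41/6 + 9 = 13/6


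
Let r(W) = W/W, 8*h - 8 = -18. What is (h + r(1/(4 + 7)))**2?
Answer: 1/16 ≈ 0.062500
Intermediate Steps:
h = -5/4 (h = 1 + (1/8)*(-18) = 1 - 9/4 = -5/4 ≈ -1.2500)
r(W) = 1
(h + r(1/(4 + 7)))**2 = (-5/4 + 1)**2 = (-1/4)**2 = 1/16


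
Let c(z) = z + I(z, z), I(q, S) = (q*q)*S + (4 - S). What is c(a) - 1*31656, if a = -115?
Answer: -1552527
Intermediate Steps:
I(q, S) = 4 - S + S*q**2 (I(q, S) = q**2*S + (4 - S) = S*q**2 + (4 - S) = 4 - S + S*q**2)
c(z) = 4 + z**3 (c(z) = z + (4 - z + z*z**2) = z + (4 - z + z**3) = z + (4 + z**3 - z) = 4 + z**3)
c(a) - 1*31656 = (4 + (-115)**3) - 1*31656 = (4 - 1520875) - 31656 = -1520871 - 31656 = -1552527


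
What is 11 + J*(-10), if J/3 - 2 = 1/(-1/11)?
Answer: 281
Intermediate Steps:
J = -27 (J = 6 + 3/((-1/11)) = 6 + 3/((-1*1/11)) = 6 + 3/(-1/11) = 6 + 3*(-11) = 6 - 33 = -27)
11 + J*(-10) = 11 - 27*(-10) = 11 + 270 = 281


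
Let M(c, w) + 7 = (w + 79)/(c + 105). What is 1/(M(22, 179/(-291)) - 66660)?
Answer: -36957/2463789509 ≈ -1.5000e-5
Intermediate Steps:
M(c, w) = -7 + (79 + w)/(105 + c) (M(c, w) = -7 + (w + 79)/(c + 105) = -7 + (79 + w)/(105 + c))
1/(M(22, 179/(-291)) - 66660) = 1/((-656 + 179/(-291) - 7*22)/(105 + 22) - 66660) = 1/((-656 + 179*(-1/291) - 154)/127 - 66660) = 1/((-656 - 179/291 - 154)/127 - 66660) = 1/((1/127)*(-235889/291) - 66660) = 1/(-235889/36957 - 66660) = 1/(-2463789509/36957) = -36957/2463789509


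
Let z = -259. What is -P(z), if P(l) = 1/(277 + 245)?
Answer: -1/522 ≈ -0.0019157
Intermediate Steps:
P(l) = 1/522
-P(z) = -1*1/522 = -1/522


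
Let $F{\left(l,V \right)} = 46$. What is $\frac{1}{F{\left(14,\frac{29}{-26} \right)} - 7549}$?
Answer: $- \frac{1}{7503} \approx -0.00013328$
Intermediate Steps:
$\frac{1}{F{\left(14,\frac{29}{-26} \right)} - 7549} = \frac{1}{46 - 7549} = \frac{1}{-7503} = - \frac{1}{7503}$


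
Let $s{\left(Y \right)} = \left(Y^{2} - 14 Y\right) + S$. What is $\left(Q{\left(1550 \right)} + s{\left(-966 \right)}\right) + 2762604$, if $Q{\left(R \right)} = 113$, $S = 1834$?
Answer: $3711231$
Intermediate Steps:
$s{\left(Y \right)} = 1834 + Y^{2} - 14 Y$ ($s{\left(Y \right)} = \left(Y^{2} - 14 Y\right) + 1834 = 1834 + Y^{2} - 14 Y$)
$\left(Q{\left(1550 \right)} + s{\left(-966 \right)}\right) + 2762604 = \left(113 + \left(1834 + \left(-966\right)^{2} - -13524\right)\right) + 2762604 = \left(113 + \left(1834 + 933156 + 13524\right)\right) + 2762604 = \left(113 + 948514\right) + 2762604 = 948627 + 2762604 = 3711231$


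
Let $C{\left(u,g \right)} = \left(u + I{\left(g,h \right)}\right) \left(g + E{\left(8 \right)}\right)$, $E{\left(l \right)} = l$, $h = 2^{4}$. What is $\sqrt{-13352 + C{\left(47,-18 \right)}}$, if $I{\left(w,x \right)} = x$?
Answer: $i \sqrt{13982} \approx 118.25 i$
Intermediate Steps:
$h = 16$
$C{\left(u,g \right)} = \left(8 + g\right) \left(16 + u\right)$ ($C{\left(u,g \right)} = \left(u + 16\right) \left(g + 8\right) = \left(16 + u\right) \left(8 + g\right) = \left(8 + g\right) \left(16 + u\right)$)
$\sqrt{-13352 + C{\left(47,-18 \right)}} = \sqrt{-13352 + \left(128 + 8 \cdot 47 + 16 \left(-18\right) - 846\right)} = \sqrt{-13352 + \left(128 + 376 - 288 - 846\right)} = \sqrt{-13352 - 630} = \sqrt{-13982} = i \sqrt{13982}$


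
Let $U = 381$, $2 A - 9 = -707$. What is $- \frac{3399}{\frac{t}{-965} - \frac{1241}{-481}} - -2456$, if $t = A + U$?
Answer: $\frac{1325720053}{1182173} \approx 1121.4$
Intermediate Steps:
$A = -349$ ($A = \frac{9}{2} + \frac{1}{2} \left(-707\right) = \frac{9}{2} - \frac{707}{2} = -349$)
$t = 32$ ($t = -349 + 381 = 32$)
$- \frac{3399}{\frac{t}{-965} - \frac{1241}{-481}} - -2456 = - \frac{3399}{\frac{32}{-965} - \frac{1241}{-481}} - -2456 = - \frac{3399}{32 \left(- \frac{1}{965}\right) - - \frac{1241}{481}} + 2456 = - \frac{3399}{- \frac{32}{965} + \frac{1241}{481}} + 2456 = - \frac{3399}{\frac{1182173}{464165}} + 2456 = \left(-3399\right) \frac{464165}{1182173} + 2456 = - \frac{1577696835}{1182173} + 2456 = \frac{1325720053}{1182173}$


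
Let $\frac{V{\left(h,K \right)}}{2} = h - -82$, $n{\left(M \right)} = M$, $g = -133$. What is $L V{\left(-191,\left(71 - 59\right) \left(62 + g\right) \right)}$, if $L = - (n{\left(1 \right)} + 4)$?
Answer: $1090$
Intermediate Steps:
$V{\left(h,K \right)} = 164 + 2 h$ ($V{\left(h,K \right)} = 2 \left(h - -82\right) = 2 \left(h + 82\right) = 2 \left(82 + h\right) = 164 + 2 h$)
$L = -5$ ($L = - (1 + 4) = \left(-1\right) 5 = -5$)
$L V{\left(-191,\left(71 - 59\right) \left(62 + g\right) \right)} = - 5 \left(164 + 2 \left(-191\right)\right) = - 5 \left(164 - 382\right) = \left(-5\right) \left(-218\right) = 1090$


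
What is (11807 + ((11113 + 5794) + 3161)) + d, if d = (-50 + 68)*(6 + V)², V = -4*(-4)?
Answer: 40587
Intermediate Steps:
V = 16
d = 8712 (d = (-50 + 68)*(6 + 16)² = 18*22² = 18*484 = 8712)
(11807 + ((11113 + 5794) + 3161)) + d = (11807 + ((11113 + 5794) + 3161)) + 8712 = (11807 + (16907 + 3161)) + 8712 = (11807 + 20068) + 8712 = 31875 + 8712 = 40587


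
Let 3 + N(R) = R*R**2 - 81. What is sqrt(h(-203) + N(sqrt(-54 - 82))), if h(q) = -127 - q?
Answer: 2*sqrt(-2 - 68*I*sqrt(34)) ≈ 28.089 - 28.232*I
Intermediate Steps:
N(R) = -84 + R**3 (N(R) = -3 + (R*R**2 - 81) = -3 + (R**3 - 81) = -3 + (-81 + R**3) = -84 + R**3)
sqrt(h(-203) + N(sqrt(-54 - 82))) = sqrt((-127 - 1*(-203)) + (-84 + (sqrt(-54 - 82))**3)) = sqrt((-127 + 203) + (-84 + (sqrt(-136))**3)) = sqrt(76 + (-84 + (2*I*sqrt(34))**3)) = sqrt(76 + (-84 - 272*I*sqrt(34))) = sqrt(-8 - 272*I*sqrt(34))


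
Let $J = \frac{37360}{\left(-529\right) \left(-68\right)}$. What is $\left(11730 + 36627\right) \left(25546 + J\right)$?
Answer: $\frac{11109755656926}{8993} \approx 1.2354 \cdot 10^{9}$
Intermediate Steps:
$J = \frac{9340}{8993}$ ($J = \frac{37360}{35972} = 37360 \cdot \frac{1}{35972} = \frac{9340}{8993} \approx 1.0386$)
$\left(11730 + 36627\right) \left(25546 + J\right) = \left(11730 + 36627\right) \left(25546 + \frac{9340}{8993}\right) = 48357 \cdot \frac{229744518}{8993} = \frac{11109755656926}{8993}$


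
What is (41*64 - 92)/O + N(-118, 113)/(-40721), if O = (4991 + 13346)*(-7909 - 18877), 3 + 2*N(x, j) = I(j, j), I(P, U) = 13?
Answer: -1279489991/10000566184961 ≈ -0.00012794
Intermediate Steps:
N(x, j) = 5 (N(x, j) = -3/2 + (½)*13 = -3/2 + 13/2 = 5)
O = -491174882 (O = 18337*(-26786) = -491174882)
(41*64 - 92)/O + N(-118, 113)/(-40721) = (41*64 - 92)/(-491174882) + 5/(-40721) = (2624 - 92)*(-1/491174882) + 5*(-1/40721) = 2532*(-1/491174882) - 5/40721 = -1266/245587441 - 5/40721 = -1279489991/10000566184961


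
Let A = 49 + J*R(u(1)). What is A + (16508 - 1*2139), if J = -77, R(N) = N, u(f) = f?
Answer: 14341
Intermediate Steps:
A = -28 (A = 49 - 77*1 = 49 - 77 = -28)
A + (16508 - 1*2139) = -28 + (16508 - 1*2139) = -28 + (16508 - 2139) = -28 + 14369 = 14341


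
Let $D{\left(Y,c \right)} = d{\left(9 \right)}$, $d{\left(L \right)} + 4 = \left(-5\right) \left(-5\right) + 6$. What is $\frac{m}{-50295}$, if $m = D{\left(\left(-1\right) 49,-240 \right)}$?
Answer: $- \frac{9}{16765} \approx -0.00053683$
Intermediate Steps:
$d{\left(L \right)} = 27$ ($d{\left(L \right)} = -4 + \left(\left(-5\right) \left(-5\right) + 6\right) = -4 + \left(25 + 6\right) = -4 + 31 = 27$)
$D{\left(Y,c \right)} = 27$
$m = 27$
$\frac{m}{-50295} = \frac{27}{-50295} = 27 \left(- \frac{1}{50295}\right) = - \frac{9}{16765}$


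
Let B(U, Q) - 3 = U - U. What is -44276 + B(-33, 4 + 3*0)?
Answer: -44273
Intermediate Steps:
B(U, Q) = 3 (B(U, Q) = 3 + (U - U) = 3 + 0 = 3)
-44276 + B(-33, 4 + 3*0) = -44276 + 3 = -44273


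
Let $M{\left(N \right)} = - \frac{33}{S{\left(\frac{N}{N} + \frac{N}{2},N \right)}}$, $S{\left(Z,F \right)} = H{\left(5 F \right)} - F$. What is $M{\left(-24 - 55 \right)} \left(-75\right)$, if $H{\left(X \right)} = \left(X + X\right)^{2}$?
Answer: $\frac{2475}{624179} \approx 0.0039652$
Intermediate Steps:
$H{\left(X \right)} = 4 X^{2}$ ($H{\left(X \right)} = \left(2 X\right)^{2} = 4 X^{2}$)
$S{\left(Z,F \right)} = - F + 100 F^{2}$ ($S{\left(Z,F \right)} = 4 \left(5 F\right)^{2} - F = 4 \cdot 25 F^{2} - F = 100 F^{2} - F = - F + 100 F^{2}$)
$M{\left(N \right)} = - \frac{33}{N \left(-1 + 100 N\right)}$
$M{\left(-24 - 55 \right)} \left(-75\right) = - \frac{33}{\left(-24 - 55\right) \left(-1 + 100 \left(-24 - 55\right)\right)} \left(-75\right) = - \frac{33}{\left(-79\right) \left(-1 + 100 \left(-79\right)\right)} \left(-75\right) = \left(-33\right) \left(- \frac{1}{79}\right) \frac{1}{-1 - 7900} \left(-75\right) = \left(-33\right) \left(- \frac{1}{79}\right) \frac{1}{-7901} \left(-75\right) = \left(-33\right) \left(- \frac{1}{79}\right) \left(- \frac{1}{7901}\right) \left(-75\right) = \left(- \frac{33}{624179}\right) \left(-75\right) = \frac{2475}{624179}$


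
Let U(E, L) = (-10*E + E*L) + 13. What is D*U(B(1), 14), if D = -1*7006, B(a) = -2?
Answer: -35030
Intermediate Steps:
D = -7006
U(E, L) = 13 - 10*E + E*L
D*U(B(1), 14) = -7006*(13 - 10*(-2) - 2*14) = -7006*(13 + 20 - 28) = -7006*5 = -35030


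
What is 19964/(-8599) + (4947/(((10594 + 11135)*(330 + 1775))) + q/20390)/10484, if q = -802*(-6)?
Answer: -6506660872227818889/2802610678188816860 ≈ -2.3216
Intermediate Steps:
q = 4812
19964/(-8599) + (4947/(((10594 + 11135)*(330 + 1775))) + q/20390)/10484 = 19964/(-8599) + (4947/(((10594 + 11135)*(330 + 1775))) + 4812/20390)/10484 = 19964*(-1/8599) + (4947/((21729*2105)) + 4812*(1/20390))*(1/10484) = -19964/8599 + (4947/45739545 + 2406/10195)*(1/10484) = -19964/8599 + (4947*(1/45739545) + 2406/10195)*(1/10484) = -19964/8599 + (1649/15246515 + 2406/10195)*(1/10484) = -19964/8599 + (7339985329/31087644085)*(1/10484) = -19964/8599 + 7339985329/325922860587140 = -6506660872227818889/2802610678188816860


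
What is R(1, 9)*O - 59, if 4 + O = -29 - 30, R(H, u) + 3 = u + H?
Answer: -500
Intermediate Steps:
R(H, u) = -3 + H + u (R(H, u) = -3 + (u + H) = -3 + (H + u) = -3 + H + u)
O = -63 (O = -4 + (-29 - 30) = -4 - 59 = -63)
R(1, 9)*O - 59 = (-3 + 1 + 9)*(-63) - 59 = 7*(-63) - 59 = -441 - 59 = -500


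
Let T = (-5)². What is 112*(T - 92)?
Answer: -7504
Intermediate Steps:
T = 25
112*(T - 92) = 112*(25 - 92) = 112*(-67) = -7504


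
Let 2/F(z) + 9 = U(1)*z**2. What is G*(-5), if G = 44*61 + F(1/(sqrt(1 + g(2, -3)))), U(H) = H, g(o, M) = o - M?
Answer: -711200/53 ≈ -13419.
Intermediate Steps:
F(z) = 2/(-9 + z**2) (F(z) = 2/(-9 + 1*z**2) = 2/(-9 + z**2))
G = 142240/53 (G = 44*61 + 2/(-9 + (1/(sqrt(1 + (2 - 1*(-3)))))**2) = 2684 + 2/(-9 + (1/(sqrt(1 + (2 + 3))))**2) = 2684 + 2/(-9 + (1/(sqrt(1 + 5)))**2) = 2684 + 2/(-9 + (1/(sqrt(6)))**2) = 2684 + 2/(-9 + (sqrt(6)/6)**2) = 2684 + 2/(-9 + 1/6) = 2684 + 2/(-53/6) = 2684 + 2*(-6/53) = 2684 - 12/53 = 142240/53 ≈ 2683.8)
G*(-5) = (142240/53)*(-5) = -711200/53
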